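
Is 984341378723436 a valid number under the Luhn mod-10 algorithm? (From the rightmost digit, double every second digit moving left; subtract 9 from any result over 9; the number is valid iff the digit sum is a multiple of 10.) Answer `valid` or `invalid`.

invalid

From the right, keep odd positions and double even positions (subtract 9 from any doubled value over 9):
  doubled (positions 2,4,...): 6 6 5 5 2 6 7 → sum 37
  kept (positions 1,3,...): 6 4 2 8 3 4 4 9 → sum 40
Total = 77.
77 mod 10 = 7, so the number is invalid.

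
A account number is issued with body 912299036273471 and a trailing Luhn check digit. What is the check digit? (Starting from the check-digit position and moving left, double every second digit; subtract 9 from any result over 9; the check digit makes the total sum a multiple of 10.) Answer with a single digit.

3

Partial digits right→left: 1 7 4 3 7 2 6 3 0 9 9 2 2 1 9
Double every second digit counting from the check-digit position (so the 1st, 3rd, 5th, ... of the partial from the right).
  doubled (with −9 where >9): 2 8 5 3 0 9 4 9 → sum 40
  kept as-is: 7 3 2 3 9 2 1 → sum 27
Total = 40 + 27 = 67.
Check digit = (10 − (67 mod 10)) mod 10 = 3.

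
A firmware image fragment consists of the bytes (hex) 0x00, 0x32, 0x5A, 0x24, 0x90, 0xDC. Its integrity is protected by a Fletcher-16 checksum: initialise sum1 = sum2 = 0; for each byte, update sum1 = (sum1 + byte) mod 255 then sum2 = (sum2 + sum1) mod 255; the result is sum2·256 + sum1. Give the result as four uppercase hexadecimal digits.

Running sums (mod 255):
  after byte 0 (0x00): sum1=0, sum2=0
  after byte 1 (0x32): sum1=50, sum2=50
  after byte 2 (0x5A): sum1=140, sum2=190
  after byte 3 (0x24): sum1=176, sum2=111
  after byte 4 (0x90): sum1=65, sum2=176
  after byte 5 (0xDC): sum1=30, sum2=206
Checksum = sum2·256 + sum1 = 206·256 + 30 = 52766 = 0xCE1E.

CE1E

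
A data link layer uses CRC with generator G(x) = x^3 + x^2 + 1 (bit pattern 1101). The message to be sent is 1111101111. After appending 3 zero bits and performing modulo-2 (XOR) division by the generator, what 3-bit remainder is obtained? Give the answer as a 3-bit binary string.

Append 3 zeros: 1111101111000. Divide by 1101 (XOR where the leading bit is 1):
  pos 0: 1111 XOR 1101 = 0010
  pos 2: 1010 XOR 1101 = 0111
  pos 3: 1111 XOR 1101 = 0010
  pos 5: 1011 XOR 1101 = 0110
  pos 6: 1101 XOR 1101 = 0000
Remainder (last 3 bits) = 000. This is the CRC / FCS.

000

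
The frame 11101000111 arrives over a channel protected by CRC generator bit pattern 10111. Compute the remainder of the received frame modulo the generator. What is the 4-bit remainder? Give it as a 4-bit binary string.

0010

Modulo-2 division of 11101000111 by 10111:
  pos 0: 11101 XOR 10111 = 01010
  pos 1: 10100 XOR 10111 = 00011
  pos 4: 11001 XOR 10111 = 01110
  pos 5: 11101 XOR 10111 = 01010
  pos 6: 10101 XOR 10111 = 00010
Remainder = 0010 (nonzero — an error is detected).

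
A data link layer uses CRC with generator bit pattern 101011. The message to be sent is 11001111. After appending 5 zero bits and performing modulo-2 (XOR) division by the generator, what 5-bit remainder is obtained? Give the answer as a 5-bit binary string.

00011

Append 5 zeros: 1100111100000. Divide by 101011 (XOR where the leading bit is 1):
  pos 0: 110011 XOR 101011 = 011000
  pos 1: 110001 XOR 101011 = 011010
  pos 2: 110101 XOR 101011 = 011110
  pos 3: 111100 XOR 101011 = 010111
  pos 4: 101110 XOR 101011 = 000101
  pos 7: 101000 XOR 101011 = 000011
Remainder (last 5 bits) = 00011. This is the CRC / FCS.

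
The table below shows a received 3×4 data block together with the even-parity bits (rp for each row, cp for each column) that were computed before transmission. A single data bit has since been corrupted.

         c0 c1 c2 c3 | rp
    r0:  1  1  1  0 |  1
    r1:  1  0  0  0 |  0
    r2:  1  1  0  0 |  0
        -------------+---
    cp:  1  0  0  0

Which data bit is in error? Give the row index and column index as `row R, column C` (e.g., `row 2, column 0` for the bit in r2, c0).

row 1, column 2

Recompute each row's even parity and compare to rp:
  r0: data parity 1, sent rp 1 → ok
  r1: data parity 1, sent rp 0 → mismatch
  r2: data parity 0, sent rp 0 → ok
Recompute each column's even parity and compare to cp:
  c0: data parity 1, sent cp 1 → ok
  c1: data parity 0, sent cp 0 → ok
  c2: data parity 1, sent cp 0 → mismatch
  c3: data parity 0, sent cp 0 → ok
Exactly one row (r1) and one column (c2) fail → the flipped bit is at their intersection.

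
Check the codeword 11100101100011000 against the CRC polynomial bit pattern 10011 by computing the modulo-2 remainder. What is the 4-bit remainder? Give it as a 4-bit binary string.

Modulo-2 division of 11100101100011000 by 10011:
  pos 0: 11100 XOR 10011 = 01111
  pos 1: 11111 XOR 10011 = 01100
  pos 2: 11000 XOR 10011 = 01011
  pos 3: 10111 XOR 10011 = 00100
  pos 5: 10010 XOR 10011 = 00001
  pos 9: 10011 XOR 10011 = 00000
Remainder = 0000 (zero — the frame passes the CRC check).

0000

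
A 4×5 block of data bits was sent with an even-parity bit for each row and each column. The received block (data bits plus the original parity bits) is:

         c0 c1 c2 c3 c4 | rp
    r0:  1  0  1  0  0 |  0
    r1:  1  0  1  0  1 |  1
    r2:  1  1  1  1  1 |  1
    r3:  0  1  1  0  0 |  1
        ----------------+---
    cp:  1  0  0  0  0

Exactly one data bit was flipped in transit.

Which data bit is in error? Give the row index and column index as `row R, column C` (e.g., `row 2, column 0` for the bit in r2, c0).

Recompute each row's even parity and compare to rp:
  r0: data parity 0, sent rp 0 → ok
  r1: data parity 1, sent rp 1 → ok
  r2: data parity 1, sent rp 1 → ok
  r3: data parity 0, sent rp 1 → mismatch
Recompute each column's even parity and compare to cp:
  c0: data parity 1, sent cp 1 → ok
  c1: data parity 0, sent cp 0 → ok
  c2: data parity 0, sent cp 0 → ok
  c3: data parity 1, sent cp 0 → mismatch
  c4: data parity 0, sent cp 0 → ok
Exactly one row (r3) and one column (c3) fail → the flipped bit is at their intersection.

row 3, column 3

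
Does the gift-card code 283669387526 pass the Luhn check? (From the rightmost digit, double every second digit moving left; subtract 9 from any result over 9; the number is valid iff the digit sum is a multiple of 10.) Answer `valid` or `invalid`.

From the right, keep odd positions and double even positions (subtract 9 from any doubled value over 9):
  doubled (positions 2,4,...): 4 5 6 3 6 4 → sum 28
  kept (positions 1,3,...): 6 5 8 9 6 8 → sum 42
Total = 70.
70 mod 10 = 0, so the number is valid.

valid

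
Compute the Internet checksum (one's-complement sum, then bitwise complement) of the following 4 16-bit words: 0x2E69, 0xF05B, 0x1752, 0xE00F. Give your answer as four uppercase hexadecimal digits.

E9D8

One's-complement addition (fold any carry out of bit 15 back into bit 0):
  0x2E69 + 0xF05B = 0x11EC4 → wrap carry → 0x1EC5
  0x1EC5 + 0x1752 = 0x03617
  0x3617 + 0xE00F = 0x11626 → wrap carry → 0x1627
One's-complement sum = 0x1627.
Checksum = ~0x1627 & 0xFFFF = 0xE9D8.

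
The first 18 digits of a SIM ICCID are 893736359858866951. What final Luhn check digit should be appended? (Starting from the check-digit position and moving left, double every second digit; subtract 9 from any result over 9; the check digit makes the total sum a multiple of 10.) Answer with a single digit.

Partial digits right→left: 1 5 9 6 6 8 8 5 8 9 5 3 6 3 7 3 9 8
Double every second digit counting from the check-digit position (so the 1st, 3rd, 5th, ... of the partial from the right).
  doubled (with −9 where >9): 2 9 3 7 7 1 3 5 9 → sum 46
  kept as-is: 5 6 8 5 9 3 3 3 8 → sum 50
Total = 46 + 50 = 96.
Check digit = (10 − (96 mod 10)) mod 10 = 4.

4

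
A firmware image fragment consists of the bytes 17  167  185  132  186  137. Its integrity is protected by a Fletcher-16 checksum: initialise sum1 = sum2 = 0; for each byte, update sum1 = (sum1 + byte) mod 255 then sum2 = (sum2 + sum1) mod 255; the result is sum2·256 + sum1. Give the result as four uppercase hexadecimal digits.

203B

Running sums (mod 255):
  after byte 0 (17): sum1=17, sum2=17
  after byte 1 (167): sum1=184, sum2=201
  after byte 2 (185): sum1=114, sum2=60
  after byte 3 (132): sum1=246, sum2=51
  after byte 4 (186): sum1=177, sum2=228
  after byte 5 (137): sum1=59, sum2=32
Checksum = sum2·256 + sum1 = 32·256 + 59 = 8251 = 0x203B.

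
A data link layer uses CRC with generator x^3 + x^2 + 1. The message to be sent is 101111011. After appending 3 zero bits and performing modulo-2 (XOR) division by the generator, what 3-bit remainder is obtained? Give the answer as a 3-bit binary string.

Append 3 zeros: 101111011000. Divide by 1101 (XOR where the leading bit is 1):
  pos 0: 1011 XOR 1101 = 0110
  pos 1: 1101 XOR 1101 = 0000
  pos 5: 1011 XOR 1101 = 0110
  pos 6: 1100 XOR 1101 = 0001
Remainder (last 3 bits) = 100. This is the CRC / FCS.

100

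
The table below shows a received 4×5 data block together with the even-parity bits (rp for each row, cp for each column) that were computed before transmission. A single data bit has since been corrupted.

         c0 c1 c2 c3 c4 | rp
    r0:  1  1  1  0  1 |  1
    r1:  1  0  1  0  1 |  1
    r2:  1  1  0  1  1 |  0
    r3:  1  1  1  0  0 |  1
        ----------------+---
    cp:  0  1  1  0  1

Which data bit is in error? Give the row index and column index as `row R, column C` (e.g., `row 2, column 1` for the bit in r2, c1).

row 0, column 3

Recompute each row's even parity and compare to rp:
  r0: data parity 0, sent rp 1 → mismatch
  r1: data parity 1, sent rp 1 → ok
  r2: data parity 0, sent rp 0 → ok
  r3: data parity 1, sent rp 1 → ok
Recompute each column's even parity and compare to cp:
  c0: data parity 0, sent cp 0 → ok
  c1: data parity 1, sent cp 1 → ok
  c2: data parity 1, sent cp 1 → ok
  c3: data parity 1, sent cp 0 → mismatch
  c4: data parity 1, sent cp 1 → ok
Exactly one row (r0) and one column (c3) fail → the flipped bit is at their intersection.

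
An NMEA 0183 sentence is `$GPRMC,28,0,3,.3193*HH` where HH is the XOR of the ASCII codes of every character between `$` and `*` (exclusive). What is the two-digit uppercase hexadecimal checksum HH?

64

XOR the ASCII codes of the payload characters:
  'G' = 0x47 → acc = 0x47
  'P' = 0x50 → acc = 0x17
  'R' = 0x52 → acc = 0x45
  'M' = 0x4D → acc = 0x08
  'C' = 0x43 → acc = 0x4B
  ',' = 0x2C → acc = 0x67
  '2' = 0x32 → acc = 0x55
  '8' = 0x38 → acc = 0x6D
  ',' = 0x2C → acc = 0x41
  '0' = 0x30 → acc = 0x71
  ',' = 0x2C → acc = 0x5D
  '3' = 0x33 → acc = 0x6E
  ',' = 0x2C → acc = 0x42
  '.' = 0x2E → acc = 0x6C
  '3' = 0x33 → acc = 0x5F
  '1' = 0x31 → acc = 0x6E
  '9' = 0x39 → acc = 0x57
  '3' = 0x33 → acc = 0x64
Checksum = 0x64.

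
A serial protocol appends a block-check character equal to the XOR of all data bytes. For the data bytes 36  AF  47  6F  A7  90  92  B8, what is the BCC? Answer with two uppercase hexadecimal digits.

AC

XOR the bytes together:
  start with 0x36
  0x36 ⊕ 0xAF = 0x99
  0x99 ⊕ 0x47 = 0xDE
  0xDE ⊕ 0x6F = 0xB1
  0xB1 ⊕ 0xA7 = 0x16
  0x16 ⊕ 0x90 = 0x86
  0x86 ⊕ 0x92 = 0x14
  0x14 ⊕ 0xB8 = 0xAC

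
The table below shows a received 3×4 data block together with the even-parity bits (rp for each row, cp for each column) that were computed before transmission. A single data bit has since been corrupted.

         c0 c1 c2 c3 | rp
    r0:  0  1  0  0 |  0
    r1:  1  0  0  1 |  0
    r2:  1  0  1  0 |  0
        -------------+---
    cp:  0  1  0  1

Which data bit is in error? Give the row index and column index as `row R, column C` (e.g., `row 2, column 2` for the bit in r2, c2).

row 0, column 2

Recompute each row's even parity and compare to rp:
  r0: data parity 1, sent rp 0 → mismatch
  r1: data parity 0, sent rp 0 → ok
  r2: data parity 0, sent rp 0 → ok
Recompute each column's even parity and compare to cp:
  c0: data parity 0, sent cp 0 → ok
  c1: data parity 1, sent cp 1 → ok
  c2: data parity 1, sent cp 0 → mismatch
  c3: data parity 1, sent cp 1 → ok
Exactly one row (r0) and one column (c2) fail → the flipped bit is at their intersection.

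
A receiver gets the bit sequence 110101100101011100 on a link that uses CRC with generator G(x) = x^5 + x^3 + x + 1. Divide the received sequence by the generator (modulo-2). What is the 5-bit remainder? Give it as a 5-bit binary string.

00000

Modulo-2 division of 110101100101011100 by 101011:
  pos 0: 110101 XOR 101011 = 011110
  pos 1: 111101 XOR 101011 = 010110
  pos 2: 101100 XOR 101011 = 000111
  pos 5: 111010 XOR 101011 = 010001
  pos 6: 100011 XOR 101011 = 001000
  pos 8: 100001 XOR 101011 = 001010
  pos 10: 101011 XOR 101011 = 000000
Remainder = 00000 (zero — the frame passes the CRC check).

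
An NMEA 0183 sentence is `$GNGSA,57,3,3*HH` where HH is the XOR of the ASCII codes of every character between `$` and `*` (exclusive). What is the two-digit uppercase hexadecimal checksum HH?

72

XOR the ASCII codes of the payload characters:
  'G' = 0x47 → acc = 0x47
  'N' = 0x4E → acc = 0x09
  'G' = 0x47 → acc = 0x4E
  'S' = 0x53 → acc = 0x1D
  'A' = 0x41 → acc = 0x5C
  ',' = 0x2C → acc = 0x70
  '5' = 0x35 → acc = 0x45
  '7' = 0x37 → acc = 0x72
  ',' = 0x2C → acc = 0x5E
  '3' = 0x33 → acc = 0x6D
  ',' = 0x2C → acc = 0x41
  '3' = 0x33 → acc = 0x72
Checksum = 0x72.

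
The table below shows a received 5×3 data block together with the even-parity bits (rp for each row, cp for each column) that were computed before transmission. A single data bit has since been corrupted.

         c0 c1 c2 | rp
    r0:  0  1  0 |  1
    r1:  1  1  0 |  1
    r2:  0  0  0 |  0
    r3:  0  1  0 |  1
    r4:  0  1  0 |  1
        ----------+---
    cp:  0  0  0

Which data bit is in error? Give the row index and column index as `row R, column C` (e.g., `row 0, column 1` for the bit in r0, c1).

Recompute each row's even parity and compare to rp:
  r0: data parity 1, sent rp 1 → ok
  r1: data parity 0, sent rp 1 → mismatch
  r2: data parity 0, sent rp 0 → ok
  r3: data parity 1, sent rp 1 → ok
  r4: data parity 1, sent rp 1 → ok
Recompute each column's even parity and compare to cp:
  c0: data parity 1, sent cp 0 → mismatch
  c1: data parity 0, sent cp 0 → ok
  c2: data parity 0, sent cp 0 → ok
Exactly one row (r1) and one column (c0) fail → the flipped bit is at their intersection.

row 1, column 0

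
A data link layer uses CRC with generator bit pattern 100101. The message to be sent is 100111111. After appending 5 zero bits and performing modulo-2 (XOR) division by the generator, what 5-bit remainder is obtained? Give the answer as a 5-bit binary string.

Append 5 zeros: 10011111100000. Divide by 100101 (XOR where the leading bit is 1):
  pos 0: 100111 XOR 100101 = 000010
  pos 4: 101110 XOR 100101 = 001011
  pos 6: 101100 XOR 100101 = 001001
  pos 8: 100100 XOR 100101 = 000001
Remainder (last 5 bits) = 00001. This is the CRC / FCS.

00001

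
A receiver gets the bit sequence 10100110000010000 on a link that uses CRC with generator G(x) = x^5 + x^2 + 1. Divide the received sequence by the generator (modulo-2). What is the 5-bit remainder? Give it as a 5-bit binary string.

00000

Modulo-2 division of 10100110000010000 by 100101:
  pos 0: 101001 XOR 100101 = 001100
  pos 2: 110010 XOR 100101 = 010111
  pos 3: 101110 XOR 100101 = 001011
  pos 5: 101100 XOR 100101 = 001001
  pos 7: 100101 XOR 100101 = 000000
Remainder = 00000 (zero — the frame passes the CRC check).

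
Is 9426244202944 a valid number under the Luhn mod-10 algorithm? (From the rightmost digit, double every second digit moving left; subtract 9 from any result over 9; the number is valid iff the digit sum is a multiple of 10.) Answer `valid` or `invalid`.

From the right, keep odd positions and double even positions (subtract 9 from any doubled value over 9):
  doubled (positions 2,4,...): 8 4 4 8 3 8 → sum 35
  kept (positions 1,3,...): 4 9 0 4 2 2 9 → sum 30
Total = 65.
65 mod 10 = 5, so the number is invalid.

invalid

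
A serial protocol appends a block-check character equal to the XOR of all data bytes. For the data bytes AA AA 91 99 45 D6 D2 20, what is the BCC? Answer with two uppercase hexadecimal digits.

69

XOR the bytes together:
  start with 0xAA
  0xAA ⊕ 0xAA = 0x00
  0x00 ⊕ 0x91 = 0x91
  0x91 ⊕ 0x99 = 0x08
  0x08 ⊕ 0x45 = 0x4D
  0x4D ⊕ 0xD6 = 0x9B
  0x9B ⊕ 0xD2 = 0x49
  0x49 ⊕ 0x20 = 0x69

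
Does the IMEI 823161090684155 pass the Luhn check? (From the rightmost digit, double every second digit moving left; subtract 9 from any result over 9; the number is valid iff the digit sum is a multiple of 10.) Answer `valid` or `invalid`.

valid

From the right, keep odd positions and double even positions (subtract 9 from any doubled value over 9):
  doubled (positions 2,4,...): 1 8 3 9 2 2 4 → sum 29
  kept (positions 1,3,...): 5 1 8 0 0 6 3 8 → sum 31
Total = 60.
60 mod 10 = 0, so the number is valid.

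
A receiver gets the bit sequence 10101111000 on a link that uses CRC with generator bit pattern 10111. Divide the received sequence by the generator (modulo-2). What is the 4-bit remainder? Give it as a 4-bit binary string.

0000

Modulo-2 division of 10101111000 by 10111:
  pos 0: 10101 XOR 10111 = 00010
  pos 3: 10111 XOR 10111 = 00000
Remainder = 0000 (zero — the frame passes the CRC check).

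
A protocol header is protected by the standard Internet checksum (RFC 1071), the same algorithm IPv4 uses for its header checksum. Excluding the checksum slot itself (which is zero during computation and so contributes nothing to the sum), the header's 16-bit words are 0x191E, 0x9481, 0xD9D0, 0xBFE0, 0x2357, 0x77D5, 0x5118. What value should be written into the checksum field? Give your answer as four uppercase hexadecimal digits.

CC69

One's-complement addition (fold any carry out of bit 15 back into bit 0):
  0x191E + 0x9481 = 0x0AD9F
  0xAD9F + 0xD9D0 = 0x1876F → wrap carry → 0x8770
  0x8770 + 0xBFE0 = 0x14750 → wrap carry → 0x4751
  0x4751 + 0x2357 = 0x06AA8
  0x6AA8 + 0x77D5 = 0x0E27D
  0xE27D + 0x5118 = 0x13395 → wrap carry → 0x3396
One's-complement sum = 0x3396.
Checksum = ~0x3396 & 0xFFFF = 0xCC69.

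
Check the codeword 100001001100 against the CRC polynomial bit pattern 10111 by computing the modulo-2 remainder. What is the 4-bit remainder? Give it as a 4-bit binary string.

Modulo-2 division of 100001001100 by 10111:
  pos 0: 10000 XOR 10111 = 00111
  pos 2: 11110 XOR 10111 = 01001
  pos 3: 10010 XOR 10111 = 00101
  pos 5: 10111 XOR 10111 = 00000
Remainder = 0000 (zero — the frame passes the CRC check).

0000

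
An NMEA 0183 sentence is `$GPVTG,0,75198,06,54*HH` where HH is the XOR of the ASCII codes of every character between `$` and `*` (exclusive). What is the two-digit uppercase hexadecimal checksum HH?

XOR the ASCII codes of the payload characters:
  'G' = 0x47 → acc = 0x47
  'P' = 0x50 → acc = 0x17
  'V' = 0x56 → acc = 0x41
  'T' = 0x54 → acc = 0x15
  'G' = 0x47 → acc = 0x52
  ',' = 0x2C → acc = 0x7E
  '0' = 0x30 → acc = 0x4E
  ',' = 0x2C → acc = 0x62
  '7' = 0x37 → acc = 0x55
  '5' = 0x35 → acc = 0x60
  '1' = 0x31 → acc = 0x51
  '9' = 0x39 → acc = 0x68
  '8' = 0x38 → acc = 0x50
  ',' = 0x2C → acc = 0x7C
  '0' = 0x30 → acc = 0x4C
  '6' = 0x36 → acc = 0x7A
  ',' = 0x2C → acc = 0x56
  '5' = 0x35 → acc = 0x63
  '4' = 0x34 → acc = 0x57
Checksum = 0x57.

57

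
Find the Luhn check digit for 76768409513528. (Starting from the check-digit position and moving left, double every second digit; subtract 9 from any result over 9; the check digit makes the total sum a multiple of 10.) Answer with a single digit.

5

Partial digits right→left: 8 2 5 3 1 5 9 0 4 8 6 7 6 7
Double every second digit counting from the check-digit position (so the 1st, 3rd, 5th, ... of the partial from the right).
  doubled (with −9 where >9): 7 1 2 9 8 3 3 → sum 33
  kept as-is: 2 3 5 0 8 7 7 → sum 32
Total = 33 + 32 = 65.
Check digit = (10 − (65 mod 10)) mod 10 = 5.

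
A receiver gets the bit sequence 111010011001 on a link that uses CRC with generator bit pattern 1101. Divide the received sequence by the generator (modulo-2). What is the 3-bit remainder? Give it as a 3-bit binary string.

Modulo-2 division of 111010011001 by 1101:
  pos 0: 1110 XOR 1101 = 0011
  pos 2: 1110 XOR 1101 = 0011
  pos 4: 1101 XOR 1101 = 0000
  pos 8: 1001 XOR 1101 = 0100
Remainder = 100 (nonzero — an error is detected).

100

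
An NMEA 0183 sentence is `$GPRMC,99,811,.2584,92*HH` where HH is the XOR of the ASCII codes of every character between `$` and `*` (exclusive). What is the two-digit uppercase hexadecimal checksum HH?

5D

XOR the ASCII codes of the payload characters:
  'G' = 0x47 → acc = 0x47
  'P' = 0x50 → acc = 0x17
  'R' = 0x52 → acc = 0x45
  'M' = 0x4D → acc = 0x08
  'C' = 0x43 → acc = 0x4B
  ',' = 0x2C → acc = 0x67
  '9' = 0x39 → acc = 0x5E
  '9' = 0x39 → acc = 0x67
  ',' = 0x2C → acc = 0x4B
  '8' = 0x38 → acc = 0x73
  '1' = 0x31 → acc = 0x42
  '1' = 0x31 → acc = 0x73
  ',' = 0x2C → acc = 0x5F
  '.' = 0x2E → acc = 0x71
  '2' = 0x32 → acc = 0x43
  '5' = 0x35 → acc = 0x76
  '8' = 0x38 → acc = 0x4E
  '4' = 0x34 → acc = 0x7A
  ',' = 0x2C → acc = 0x56
  '9' = 0x39 → acc = 0x6F
  '2' = 0x32 → acc = 0x5D
Checksum = 0x5D.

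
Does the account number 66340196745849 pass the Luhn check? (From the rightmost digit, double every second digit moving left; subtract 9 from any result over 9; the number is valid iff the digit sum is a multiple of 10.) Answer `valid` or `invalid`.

From the right, keep odd positions and double even positions (subtract 9 from any doubled value over 9):
  doubled (positions 2,4,...): 8 1 5 9 0 6 3 → sum 32
  kept (positions 1,3,...): 9 8 4 6 1 4 6 → sum 38
Total = 70.
70 mod 10 = 0, so the number is valid.

valid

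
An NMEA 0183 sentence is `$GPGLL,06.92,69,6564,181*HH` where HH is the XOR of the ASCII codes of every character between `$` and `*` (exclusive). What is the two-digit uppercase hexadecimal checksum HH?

45

XOR the ASCII codes of the payload characters:
  'G' = 0x47 → acc = 0x47
  'P' = 0x50 → acc = 0x17
  'G' = 0x47 → acc = 0x50
  'L' = 0x4C → acc = 0x1C
  'L' = 0x4C → acc = 0x50
  ',' = 0x2C → acc = 0x7C
  '0' = 0x30 → acc = 0x4C
  '6' = 0x36 → acc = 0x7A
  '.' = 0x2E → acc = 0x54
  '9' = 0x39 → acc = 0x6D
  '2' = 0x32 → acc = 0x5F
  ',' = 0x2C → acc = 0x73
  '6' = 0x36 → acc = 0x45
  '9' = 0x39 → acc = 0x7C
  ',' = 0x2C → acc = 0x50
  '6' = 0x36 → acc = 0x66
  '5' = 0x35 → acc = 0x53
  '6' = 0x36 → acc = 0x65
  '4' = 0x34 → acc = 0x51
  ',' = 0x2C → acc = 0x7D
  '1' = 0x31 → acc = 0x4C
  '8' = 0x38 → acc = 0x74
  '1' = 0x31 → acc = 0x45
Checksum = 0x45.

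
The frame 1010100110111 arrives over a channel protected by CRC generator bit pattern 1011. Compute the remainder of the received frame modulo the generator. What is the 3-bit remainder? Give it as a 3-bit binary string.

Modulo-2 division of 1010100110111 by 1011:
  pos 0: 1010 XOR 1011 = 0001
  pos 3: 1100 XOR 1011 = 0111
  pos 4: 1111 XOR 1011 = 0100
  pos 5: 1001 XOR 1011 = 0010
  pos 7: 1001 XOR 1011 = 0010
  pos 9: 1011 XOR 1011 = 0000
Remainder = 000 (zero — the frame passes the CRC check).

000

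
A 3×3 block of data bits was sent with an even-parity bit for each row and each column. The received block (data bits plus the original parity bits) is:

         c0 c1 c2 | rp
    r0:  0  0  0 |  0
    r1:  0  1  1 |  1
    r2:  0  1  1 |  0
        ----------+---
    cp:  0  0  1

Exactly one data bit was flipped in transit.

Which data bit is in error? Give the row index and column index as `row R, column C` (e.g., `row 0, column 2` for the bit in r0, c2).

Recompute each row's even parity and compare to rp:
  r0: data parity 0, sent rp 0 → ok
  r1: data parity 0, sent rp 1 → mismatch
  r2: data parity 0, sent rp 0 → ok
Recompute each column's even parity and compare to cp:
  c0: data parity 0, sent cp 0 → ok
  c1: data parity 0, sent cp 0 → ok
  c2: data parity 0, sent cp 1 → mismatch
Exactly one row (r1) and one column (c2) fail → the flipped bit is at their intersection.

row 1, column 2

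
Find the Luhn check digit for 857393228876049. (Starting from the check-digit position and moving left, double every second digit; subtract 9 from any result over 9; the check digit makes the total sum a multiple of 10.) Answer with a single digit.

Partial digits right→left: 9 4 0 6 7 8 8 2 2 3 9 3 7 5 8
Double every second digit counting from the check-digit position (so the 1st, 3rd, 5th, ... of the partial from the right).
  doubled (with −9 where >9): 9 0 5 7 4 9 5 7 → sum 46
  kept as-is: 4 6 8 2 3 3 5 → sum 31
Total = 46 + 31 = 77.
Check digit = (10 − (77 mod 10)) mod 10 = 3.

3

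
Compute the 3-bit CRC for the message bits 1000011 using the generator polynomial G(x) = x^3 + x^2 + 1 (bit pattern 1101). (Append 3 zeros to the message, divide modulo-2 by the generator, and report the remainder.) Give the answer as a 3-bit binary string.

Append 3 zeros: 1000011000. Divide by 1101 (XOR where the leading bit is 1):
  pos 0: 1000 XOR 1101 = 0101
  pos 1: 1010 XOR 1101 = 0111
  pos 2: 1111 XOR 1101 = 0010
  pos 4: 1010 XOR 1101 = 0111
  pos 5: 1110 XOR 1101 = 0011
Remainder (last 3 bits) = 110. This is the CRC / FCS.

110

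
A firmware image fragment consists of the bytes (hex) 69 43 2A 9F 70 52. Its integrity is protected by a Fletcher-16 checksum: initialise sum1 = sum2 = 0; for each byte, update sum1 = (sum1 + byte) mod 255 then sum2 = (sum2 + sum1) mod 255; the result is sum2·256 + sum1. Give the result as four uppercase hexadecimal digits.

8339

Running sums (mod 255):
  after byte 0 (69): sum1=105, sum2=105
  after byte 1 (43): sum1=172, sum2=22
  after byte 2 (2A): sum1=214, sum2=236
  after byte 3 (9F): sum1=118, sum2=99
  after byte 4 (70): sum1=230, sum2=74
  after byte 5 (52): sum1=57, sum2=131
Checksum = sum2·256 + sum1 = 131·256 + 57 = 33593 = 0x8339.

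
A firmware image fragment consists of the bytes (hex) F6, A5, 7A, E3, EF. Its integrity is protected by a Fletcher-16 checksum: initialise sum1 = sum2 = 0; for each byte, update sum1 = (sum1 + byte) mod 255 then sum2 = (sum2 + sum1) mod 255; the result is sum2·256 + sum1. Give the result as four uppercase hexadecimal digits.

90EA

Running sums (mod 255):
  after byte 0 (F6): sum1=246, sum2=246
  after byte 1 (A5): sum1=156, sum2=147
  after byte 2 (7A): sum1=23, sum2=170
  after byte 3 (E3): sum1=250, sum2=165
  after byte 4 (EF): sum1=234, sum2=144
Checksum = sum2·256 + sum1 = 144·256 + 234 = 37098 = 0x90EA.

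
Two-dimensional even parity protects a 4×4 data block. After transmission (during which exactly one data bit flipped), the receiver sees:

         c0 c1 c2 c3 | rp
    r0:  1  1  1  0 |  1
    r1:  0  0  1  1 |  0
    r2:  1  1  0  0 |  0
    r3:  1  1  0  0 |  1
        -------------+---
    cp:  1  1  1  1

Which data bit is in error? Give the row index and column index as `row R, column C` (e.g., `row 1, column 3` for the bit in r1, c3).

Recompute each row's even parity and compare to rp:
  r0: data parity 1, sent rp 1 → ok
  r1: data parity 0, sent rp 0 → ok
  r2: data parity 0, sent rp 0 → ok
  r3: data parity 0, sent rp 1 → mismatch
Recompute each column's even parity and compare to cp:
  c0: data parity 1, sent cp 1 → ok
  c1: data parity 1, sent cp 1 → ok
  c2: data parity 0, sent cp 1 → mismatch
  c3: data parity 1, sent cp 1 → ok
Exactly one row (r3) and one column (c2) fail → the flipped bit is at their intersection.

row 3, column 2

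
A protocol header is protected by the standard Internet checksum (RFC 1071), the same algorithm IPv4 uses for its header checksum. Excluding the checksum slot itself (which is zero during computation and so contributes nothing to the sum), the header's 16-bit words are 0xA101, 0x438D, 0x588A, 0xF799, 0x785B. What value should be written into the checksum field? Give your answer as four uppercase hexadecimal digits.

One's-complement addition (fold any carry out of bit 15 back into bit 0):
  0xA101 + 0x438D = 0x0E48E
  0xE48E + 0x588A = 0x13D18 → wrap carry → 0x3D19
  0x3D19 + 0xF799 = 0x134B2 → wrap carry → 0x34B3
  0x34B3 + 0x785B = 0x0AD0E
One's-complement sum = 0xAD0E.
Checksum = ~0xAD0E & 0xFFFF = 0x52F1.

52F1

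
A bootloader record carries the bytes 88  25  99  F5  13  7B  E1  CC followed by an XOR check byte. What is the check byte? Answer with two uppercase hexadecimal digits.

XOR the bytes together:
  start with 0x88
  0x88 ⊕ 0x25 = 0xAD
  0xAD ⊕ 0x99 = 0x34
  0x34 ⊕ 0xF5 = 0xC1
  0xC1 ⊕ 0x13 = 0xD2
  0xD2 ⊕ 0x7B = 0xA9
  0xA9 ⊕ 0xE1 = 0x48
  0x48 ⊕ 0xCC = 0x84

84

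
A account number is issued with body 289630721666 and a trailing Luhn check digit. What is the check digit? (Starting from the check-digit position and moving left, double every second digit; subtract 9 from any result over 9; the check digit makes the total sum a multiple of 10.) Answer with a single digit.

Partial digits right→left: 6 6 6 1 2 7 0 3 6 9 8 2
Double every second digit counting from the check-digit position (so the 1st, 3rd, 5th, ... of the partial from the right).
  doubled (with −9 where >9): 3 3 4 0 3 7 → sum 20
  kept as-is: 6 1 7 3 9 2 → sum 28
Total = 20 + 28 = 48.
Check digit = (10 − (48 mod 10)) mod 10 = 2.

2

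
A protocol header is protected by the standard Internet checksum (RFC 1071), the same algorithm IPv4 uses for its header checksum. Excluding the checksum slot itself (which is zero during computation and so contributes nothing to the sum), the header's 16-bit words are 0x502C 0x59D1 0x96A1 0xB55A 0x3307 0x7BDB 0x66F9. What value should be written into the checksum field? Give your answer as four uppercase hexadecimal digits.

One's-complement addition (fold any carry out of bit 15 back into bit 0):
  0x502C + 0x59D1 = 0x0A9FD
  0xA9FD + 0x96A1 = 0x1409E → wrap carry → 0x409F
  0x409F + 0xB55A = 0x0F5F9
  0xF5F9 + 0x3307 = 0x12900 → wrap carry → 0x2901
  0x2901 + 0x7BDB = 0x0A4DC
  0xA4DC + 0x66F9 = 0x10BD5 → wrap carry → 0x0BD6
One's-complement sum = 0x0BD6.
Checksum = ~0x0BD6 & 0xFFFF = 0xF429.

F429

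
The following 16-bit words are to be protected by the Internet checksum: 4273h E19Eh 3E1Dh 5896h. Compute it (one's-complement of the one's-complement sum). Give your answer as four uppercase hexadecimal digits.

One's-complement addition (fold any carry out of bit 15 back into bit 0):
  0x4273 + 0xE19E = 0x12411 → wrap carry → 0x2412
  0x2412 + 0x3E1D = 0x0622F
  0x622F + 0x5896 = 0x0BAC5
One's-complement sum = 0xBAC5.
Checksum = ~0xBAC5 & 0xFFFF = 0x453A.

453A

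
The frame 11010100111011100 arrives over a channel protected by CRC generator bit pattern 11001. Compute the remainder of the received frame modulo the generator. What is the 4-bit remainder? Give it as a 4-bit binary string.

Modulo-2 division of 11010100111011100 by 11001:
  pos 0: 11010 XOR 11001 = 00011
  pos 3: 11100 XOR 11001 = 00101
  pos 5: 10111 XOR 11001 = 01110
  pos 6: 11101 XOR 11001 = 00100
  pos 8: 10001 XOR 11001 = 01000
  pos 9: 10001 XOR 11001 = 01000
  pos 10: 10001 XOR 11001 = 01000
  pos 11: 10000 XOR 11001 = 01001
  pos 12: 10010 XOR 11001 = 01011
Remainder = 1011 (nonzero — an error is detected).

1011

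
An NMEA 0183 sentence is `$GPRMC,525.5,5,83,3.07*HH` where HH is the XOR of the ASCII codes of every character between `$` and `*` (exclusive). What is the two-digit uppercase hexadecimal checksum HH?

XOR the ASCII codes of the payload characters:
  'G' = 0x47 → acc = 0x47
  'P' = 0x50 → acc = 0x17
  'R' = 0x52 → acc = 0x45
  'M' = 0x4D → acc = 0x08
  'C' = 0x43 → acc = 0x4B
  ',' = 0x2C → acc = 0x67
  '5' = 0x35 → acc = 0x52
  '2' = 0x32 → acc = 0x60
  '5' = 0x35 → acc = 0x55
  '.' = 0x2E → acc = 0x7B
  '5' = 0x35 → acc = 0x4E
  ',' = 0x2C → acc = 0x62
  '5' = 0x35 → acc = 0x57
  ',' = 0x2C → acc = 0x7B
  '8' = 0x38 → acc = 0x43
  '3' = 0x33 → acc = 0x70
  ',' = 0x2C → acc = 0x5C
  '3' = 0x33 → acc = 0x6F
  '.' = 0x2E → acc = 0x41
  '0' = 0x30 → acc = 0x71
  '7' = 0x37 → acc = 0x46
Checksum = 0x46.

46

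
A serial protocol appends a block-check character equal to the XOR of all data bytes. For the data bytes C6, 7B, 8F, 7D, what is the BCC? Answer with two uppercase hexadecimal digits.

XOR the bytes together:
  start with 0xC6
  0xC6 ⊕ 0x7B = 0xBD
  0xBD ⊕ 0x8F = 0x32
  0x32 ⊕ 0x7D = 0x4F

4F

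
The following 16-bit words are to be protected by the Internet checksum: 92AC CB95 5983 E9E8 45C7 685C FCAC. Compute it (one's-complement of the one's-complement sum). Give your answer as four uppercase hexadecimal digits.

B380

One's-complement addition (fold any carry out of bit 15 back into bit 0):
  0x92AC + 0xCB95 = 0x15E41 → wrap carry → 0x5E42
  0x5E42 + 0x5983 = 0x0B7C5
  0xB7C5 + 0xE9E8 = 0x1A1AD → wrap carry → 0xA1AE
  0xA1AE + 0x45C7 = 0x0E775
  0xE775 + 0x685C = 0x14FD1 → wrap carry → 0x4FD2
  0x4FD2 + 0xFCAC = 0x14C7E → wrap carry → 0x4C7F
One's-complement sum = 0x4C7F.
Checksum = ~0x4C7F & 0xFFFF = 0xB380.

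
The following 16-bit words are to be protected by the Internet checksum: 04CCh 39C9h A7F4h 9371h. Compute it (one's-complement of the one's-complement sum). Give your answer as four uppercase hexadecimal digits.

8604

One's-complement addition (fold any carry out of bit 15 back into bit 0):
  0x04CC + 0x39C9 = 0x03E95
  0x3E95 + 0xA7F4 = 0x0E689
  0xE689 + 0x9371 = 0x179FA → wrap carry → 0x79FB
One's-complement sum = 0x79FB.
Checksum = ~0x79FB & 0xFFFF = 0x8604.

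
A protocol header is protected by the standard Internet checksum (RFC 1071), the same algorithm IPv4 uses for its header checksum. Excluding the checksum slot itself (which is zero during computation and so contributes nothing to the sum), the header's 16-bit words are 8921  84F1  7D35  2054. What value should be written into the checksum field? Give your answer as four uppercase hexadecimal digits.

5463

One's-complement addition (fold any carry out of bit 15 back into bit 0):
  0x8921 + 0x84F1 = 0x10E12 → wrap carry → 0x0E13
  0x0E13 + 0x7D35 = 0x08B48
  0x8B48 + 0x2054 = 0x0AB9C
One's-complement sum = 0xAB9C.
Checksum = ~0xAB9C & 0xFFFF = 0x5463.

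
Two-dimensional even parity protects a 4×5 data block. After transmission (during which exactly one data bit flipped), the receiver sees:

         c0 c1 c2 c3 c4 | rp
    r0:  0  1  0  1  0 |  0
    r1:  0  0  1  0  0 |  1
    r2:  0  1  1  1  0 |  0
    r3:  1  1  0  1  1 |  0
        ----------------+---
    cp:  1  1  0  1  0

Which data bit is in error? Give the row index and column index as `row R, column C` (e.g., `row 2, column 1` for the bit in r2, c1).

row 2, column 4

Recompute each row's even parity and compare to rp:
  r0: data parity 0, sent rp 0 → ok
  r1: data parity 1, sent rp 1 → ok
  r2: data parity 1, sent rp 0 → mismatch
  r3: data parity 0, sent rp 0 → ok
Recompute each column's even parity and compare to cp:
  c0: data parity 1, sent cp 1 → ok
  c1: data parity 1, sent cp 1 → ok
  c2: data parity 0, sent cp 0 → ok
  c3: data parity 1, sent cp 1 → ok
  c4: data parity 1, sent cp 0 → mismatch
Exactly one row (r2) and one column (c4) fail → the flipped bit is at their intersection.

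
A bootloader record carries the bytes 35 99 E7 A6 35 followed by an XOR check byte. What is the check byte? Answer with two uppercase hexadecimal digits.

XOR the bytes together:
  start with 0x35
  0x35 ⊕ 0x99 = 0xAC
  0xAC ⊕ 0xE7 = 0x4B
  0x4B ⊕ 0xA6 = 0xED
  0xED ⊕ 0x35 = 0xD8

D8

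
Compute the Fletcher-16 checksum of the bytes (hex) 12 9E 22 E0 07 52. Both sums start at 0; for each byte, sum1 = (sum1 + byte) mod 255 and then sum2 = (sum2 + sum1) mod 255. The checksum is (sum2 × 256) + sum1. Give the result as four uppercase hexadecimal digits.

Running sums (mod 255):
  after byte 0 (12): sum1=18, sum2=18
  after byte 1 (9E): sum1=176, sum2=194
  after byte 2 (22): sum1=210, sum2=149
  after byte 3 (E0): sum1=179, sum2=73
  after byte 4 (07): sum1=186, sum2=4
  after byte 5 (52): sum1=13, sum2=17
Checksum = sum2·256 + sum1 = 17·256 + 13 = 4365 = 0x110D.

110D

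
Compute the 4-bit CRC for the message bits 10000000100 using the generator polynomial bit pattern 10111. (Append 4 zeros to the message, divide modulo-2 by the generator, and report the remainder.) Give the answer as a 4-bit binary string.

1010

Append 4 zeros: 100000001000000. Divide by 10111 (XOR where the leading bit is 1):
  pos 0: 10000 XOR 10111 = 00111
  pos 2: 11100 XOR 10111 = 01011
  pos 3: 10110 XOR 10111 = 00001
  pos 7: 11000 XOR 10111 = 01111
  pos 8: 11110 XOR 10111 = 01001
  pos 9: 10010 XOR 10111 = 00101
Remainder (last 4 bits) = 1010. This is the CRC / FCS.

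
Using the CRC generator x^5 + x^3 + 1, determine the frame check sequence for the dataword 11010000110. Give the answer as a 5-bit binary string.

Append 5 zeros: 1101000011000000. Divide by 101001 (XOR where the leading bit is 1):
  pos 0: 110100 XOR 101001 = 011101
  pos 1: 111010 XOR 101001 = 010011
  pos 2: 100110 XOR 101001 = 001111
  pos 4: 111111 XOR 101001 = 010110
  pos 5: 101100 XOR 101001 = 000101
  pos 8: 101000 XOR 101001 = 000001
Remainder (last 5 bits) = 00100. This is the CRC / FCS.

00100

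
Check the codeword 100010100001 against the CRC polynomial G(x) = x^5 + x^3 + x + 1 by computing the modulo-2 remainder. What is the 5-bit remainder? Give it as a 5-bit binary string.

00000

Modulo-2 division of 100010100001 by 101011:
  pos 0: 100010 XOR 101011 = 001001
  pos 2: 100110 XOR 101011 = 001101
  pos 4: 110100 XOR 101011 = 011111
  pos 5: 111110 XOR 101011 = 010101
  pos 6: 101011 XOR 101011 = 000000
Remainder = 00000 (zero — the frame passes the CRC check).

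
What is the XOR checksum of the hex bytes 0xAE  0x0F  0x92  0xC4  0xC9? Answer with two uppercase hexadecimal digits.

XOR the bytes together:
  start with 0xAE
  0xAE ⊕ 0x0F = 0xA1
  0xA1 ⊕ 0x92 = 0x33
  0x33 ⊕ 0xC4 = 0xF7
  0xF7 ⊕ 0xC9 = 0x3E

3E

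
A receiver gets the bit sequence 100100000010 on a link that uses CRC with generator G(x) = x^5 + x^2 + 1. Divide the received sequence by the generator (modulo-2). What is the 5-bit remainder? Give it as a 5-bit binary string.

Modulo-2 division of 100100000010 by 100101:
  pos 0: 100100 XOR 100101 = 000001
  pos 5: 100001 XOR 100101 = 000100
Remainder = 01000 (nonzero — an error is detected).

01000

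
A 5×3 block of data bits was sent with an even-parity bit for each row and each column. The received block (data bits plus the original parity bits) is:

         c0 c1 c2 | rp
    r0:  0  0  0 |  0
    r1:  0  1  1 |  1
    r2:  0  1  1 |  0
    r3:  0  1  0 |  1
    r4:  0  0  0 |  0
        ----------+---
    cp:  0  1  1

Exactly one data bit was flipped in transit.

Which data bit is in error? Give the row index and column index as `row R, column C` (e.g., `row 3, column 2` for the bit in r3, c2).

row 1, column 2

Recompute each row's even parity and compare to rp:
  r0: data parity 0, sent rp 0 → ok
  r1: data parity 0, sent rp 1 → mismatch
  r2: data parity 0, sent rp 0 → ok
  r3: data parity 1, sent rp 1 → ok
  r4: data parity 0, sent rp 0 → ok
Recompute each column's even parity and compare to cp:
  c0: data parity 0, sent cp 0 → ok
  c1: data parity 1, sent cp 1 → ok
  c2: data parity 0, sent cp 1 → mismatch
Exactly one row (r1) and one column (c2) fail → the flipped bit is at their intersection.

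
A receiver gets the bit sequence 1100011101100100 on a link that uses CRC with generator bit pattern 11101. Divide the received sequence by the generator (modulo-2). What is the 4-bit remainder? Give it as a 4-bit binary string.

0000

Modulo-2 division of 1100011101100100 by 11101:
  pos 0: 11000 XOR 11101 = 00101
  pos 2: 10111 XOR 11101 = 01010
  pos 3: 10101 XOR 11101 = 01000
  pos 4: 10000 XOR 11101 = 01101
  pos 5: 11011 XOR 11101 = 00110
  pos 7: 11010 XOR 11101 = 00111
  pos 9: 11101 XOR 11101 = 00000
Remainder = 0000 (zero — the frame passes the CRC check).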